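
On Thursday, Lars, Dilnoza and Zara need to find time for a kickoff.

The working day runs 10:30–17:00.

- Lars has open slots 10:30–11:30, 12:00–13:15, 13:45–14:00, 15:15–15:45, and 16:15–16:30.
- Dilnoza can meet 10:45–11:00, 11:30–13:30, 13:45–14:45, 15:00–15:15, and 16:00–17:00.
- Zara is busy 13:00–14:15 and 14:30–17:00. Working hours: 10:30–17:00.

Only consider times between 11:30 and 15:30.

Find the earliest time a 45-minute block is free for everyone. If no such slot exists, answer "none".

Zara free within 10:30–17:00: 10:30–13:00, 14:15–14:30.
Lars ∩ Dilnoza: 10:45–11:00, 12:00–13:15, 13:45–14:00, 16:15–16:30.
Lars ∩ Dilnoza ∩ Zara: 10:45–11:00, 12:00–13:00.
Restricted to 11:30–15:30: 12:00–13:00.
Windows ≥ 45 min: 12:00–13:00.
Earliest such window starts at 12:00.

12:00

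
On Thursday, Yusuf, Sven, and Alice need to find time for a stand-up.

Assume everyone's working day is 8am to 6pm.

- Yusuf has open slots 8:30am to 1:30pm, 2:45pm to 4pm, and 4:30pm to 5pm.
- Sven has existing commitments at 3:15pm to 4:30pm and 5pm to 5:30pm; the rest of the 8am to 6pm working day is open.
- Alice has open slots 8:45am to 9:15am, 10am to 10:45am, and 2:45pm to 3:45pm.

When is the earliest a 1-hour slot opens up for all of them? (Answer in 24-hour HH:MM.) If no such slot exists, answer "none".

Sven free within 08:00–18:00: 08:00–15:15, 16:30–17:00, 17:30–18:00.
Yusuf ∩ Sven: 08:30–13:30, 14:45–15:15, 16:30–17:00.
Yusuf ∩ Sven ∩ Alice: 08:45–09:15, 10:00–10:45, 14:45–15:15.
Windows ≥ 60 min: (none).

none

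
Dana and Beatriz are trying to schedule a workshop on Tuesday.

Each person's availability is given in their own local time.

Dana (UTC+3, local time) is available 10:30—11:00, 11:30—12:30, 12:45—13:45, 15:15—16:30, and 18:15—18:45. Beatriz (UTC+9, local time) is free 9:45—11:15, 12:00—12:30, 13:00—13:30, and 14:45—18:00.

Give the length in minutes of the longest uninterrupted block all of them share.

30 minutes

Dana → UTC: 07:30–08:00, 08:30–09:30, 09:45–10:45, 12:15–13:30, 15:15–15:45.
Beatriz → UTC: 00:45–02:15, 03:00–03:30, 04:00–04:30, 05:45–09:00.
Dana ∩ Beatriz: 07:30–08:00, 08:30–09:00.
Common window lengths: 30, 30 min; longest is 30.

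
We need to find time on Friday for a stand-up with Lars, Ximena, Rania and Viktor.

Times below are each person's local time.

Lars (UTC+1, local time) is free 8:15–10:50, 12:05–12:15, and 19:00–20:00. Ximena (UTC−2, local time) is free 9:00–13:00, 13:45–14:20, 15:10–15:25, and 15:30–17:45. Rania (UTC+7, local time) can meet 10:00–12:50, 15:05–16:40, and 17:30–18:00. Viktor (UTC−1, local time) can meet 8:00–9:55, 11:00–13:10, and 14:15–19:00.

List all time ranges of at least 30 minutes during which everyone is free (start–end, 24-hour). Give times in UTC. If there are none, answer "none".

none

Lars → UTC: 07:15–09:50, 11:05–11:15, 18:00–19:00.
Ximena → UTC: 11:00–15:00, 15:45–16:20, 17:10–17:25, 17:30–19:45.
Rania → UTC: 03:00–05:50, 08:05–09:40, 10:30–11:00.
Viktor → UTC: 09:00–10:55, 12:00–14:10, 15:15–20:00.
Lars ∩ Ximena: 11:05–11:15, 18:00–19:00.
Lars ∩ Ximena ∩ Rania: (none).
Lars ∩ Ximena ∩ Rania ∩ Viktor: (none).
Windows ≥ 30 min: (none).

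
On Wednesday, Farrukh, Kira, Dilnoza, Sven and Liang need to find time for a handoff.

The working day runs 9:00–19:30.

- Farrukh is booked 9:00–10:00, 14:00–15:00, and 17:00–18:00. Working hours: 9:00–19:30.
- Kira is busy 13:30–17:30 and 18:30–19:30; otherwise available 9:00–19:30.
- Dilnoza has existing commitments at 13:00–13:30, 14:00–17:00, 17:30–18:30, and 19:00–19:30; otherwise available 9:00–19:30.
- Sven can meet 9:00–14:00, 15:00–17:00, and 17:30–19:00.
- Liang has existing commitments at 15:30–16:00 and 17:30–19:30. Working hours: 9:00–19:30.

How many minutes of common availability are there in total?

180 minutes

Farrukh free within 09:00–19:30: 10:00–14:00, 15:00–17:00, 18:00–19:30.
Kira free within 09:00–19:30: 09:00–13:30, 17:30–18:30.
Dilnoza free within 09:00–19:30: 09:00–13:00, 13:30–14:00, 17:00–17:30, 18:30–19:00.
Liang free within 09:00–19:30: 09:00–15:30, 16:00–17:30.
Farrukh ∩ Kira: 10:00–13:30, 18:00–18:30.
Farrukh ∩ Kira ∩ Dilnoza: 10:00–13:00.
Farrukh ∩ Kira ∩ Dilnoza ∩ Sven: 10:00–13:00.
Farrukh ∩ Kira ∩ Dilnoza ∩ Sven ∩ Liang: 10:00–13:00.
Total common minutes: 180.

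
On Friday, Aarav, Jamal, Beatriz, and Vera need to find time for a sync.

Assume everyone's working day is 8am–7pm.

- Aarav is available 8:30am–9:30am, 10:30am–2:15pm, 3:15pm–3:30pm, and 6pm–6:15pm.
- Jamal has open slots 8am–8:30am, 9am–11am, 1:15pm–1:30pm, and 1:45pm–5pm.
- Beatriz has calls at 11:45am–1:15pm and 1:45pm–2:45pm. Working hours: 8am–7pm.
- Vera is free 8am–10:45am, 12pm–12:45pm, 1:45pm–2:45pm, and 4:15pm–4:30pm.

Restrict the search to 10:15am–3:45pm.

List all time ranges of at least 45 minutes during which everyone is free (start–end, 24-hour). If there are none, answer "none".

none

Beatriz free within 08:00–19:00: 08:00–11:45, 13:15–13:45, 14:45–19:00.
Aarav ∩ Jamal: 09:00–09:30, 10:30–11:00, 13:15–13:30, 13:45–14:15, 15:15–15:30.
Aarav ∩ Jamal ∩ Beatriz: 09:00–09:30, 10:30–11:00, 13:15–13:30, 15:15–15:30.
Aarav ∩ Jamal ∩ Beatriz ∩ Vera: 09:00–09:30, 10:30–10:45.
Restricted to 10:15–15:45: 10:30–10:45.
Windows ≥ 45 min: (none).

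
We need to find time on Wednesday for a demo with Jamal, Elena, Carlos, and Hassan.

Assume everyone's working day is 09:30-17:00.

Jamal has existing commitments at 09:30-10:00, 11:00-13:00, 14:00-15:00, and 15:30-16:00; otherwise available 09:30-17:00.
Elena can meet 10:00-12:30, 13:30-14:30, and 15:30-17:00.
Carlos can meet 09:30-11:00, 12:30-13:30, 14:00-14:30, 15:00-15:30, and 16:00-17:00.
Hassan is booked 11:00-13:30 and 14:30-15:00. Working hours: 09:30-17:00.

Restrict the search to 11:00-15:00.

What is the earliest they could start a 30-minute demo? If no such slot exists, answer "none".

none

Jamal free within 09:30–17:00: 10:00–11:00, 13:00–14:00, 15:00–15:30, 16:00–17:00.
Hassan free within 09:30–17:00: 09:30–11:00, 13:30–14:30, 15:00–17:00.
Jamal ∩ Elena: 10:00–11:00, 13:30–14:00, 16:00–17:00.
Jamal ∩ Elena ∩ Carlos: 10:00–11:00, 16:00–17:00.
Jamal ∩ Elena ∩ Carlos ∩ Hassan: 10:00–11:00, 16:00–17:00.
Restricted to 11:00–15:00: (none).
Windows ≥ 30 min: (none).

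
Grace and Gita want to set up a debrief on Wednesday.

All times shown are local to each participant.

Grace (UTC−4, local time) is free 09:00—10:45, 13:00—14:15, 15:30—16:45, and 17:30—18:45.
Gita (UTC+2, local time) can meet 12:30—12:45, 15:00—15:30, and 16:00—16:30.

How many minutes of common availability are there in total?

60 minutes

Grace → UTC: 13:00–14:45, 17:00–18:15, 19:30–20:45, 21:30–22:45.
Gita → UTC: 10:30–10:45, 13:00–13:30, 14:00–14:30.
Grace ∩ Gita: 13:00–13:30, 14:00–14:30.
Total common minutes: 30 + 30 = 60.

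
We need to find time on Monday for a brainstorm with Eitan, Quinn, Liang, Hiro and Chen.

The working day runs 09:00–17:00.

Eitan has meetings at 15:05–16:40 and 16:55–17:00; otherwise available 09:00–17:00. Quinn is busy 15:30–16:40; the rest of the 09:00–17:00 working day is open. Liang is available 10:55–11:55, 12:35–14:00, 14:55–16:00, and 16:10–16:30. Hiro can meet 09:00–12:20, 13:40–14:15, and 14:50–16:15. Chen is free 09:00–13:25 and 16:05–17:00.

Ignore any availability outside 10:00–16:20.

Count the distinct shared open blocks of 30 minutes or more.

1

Eitan free within 09:00–17:00: 09:00–15:05, 16:40–16:55.
Quinn free within 09:00–17:00: 09:00–15:30, 16:40–17:00.
Eitan ∩ Quinn: 09:00–15:05, 16:40–16:55.
Eitan ∩ Quinn ∩ Liang: 10:55–11:55, 12:35–14:00, 14:55–15:05.
Eitan ∩ Quinn ∩ Liang ∩ Hiro: 10:55–11:55, 13:40–14:00, 14:55–15:05.
Eitan ∩ Quinn ∩ Liang ∩ Hiro ∩ Chen: 10:55–11:55.
Restricted to 10:00–16:20: 10:55–11:55.
Windows ≥ 30 min: 10:55–11:55.
That's 1 window.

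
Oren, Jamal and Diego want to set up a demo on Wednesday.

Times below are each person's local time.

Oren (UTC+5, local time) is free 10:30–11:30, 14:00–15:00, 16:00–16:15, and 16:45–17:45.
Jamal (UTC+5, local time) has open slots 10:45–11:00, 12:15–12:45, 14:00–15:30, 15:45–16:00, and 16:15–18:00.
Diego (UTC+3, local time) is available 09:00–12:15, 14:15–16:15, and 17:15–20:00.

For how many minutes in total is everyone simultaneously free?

75 minutes

Oren → UTC: 05:30–06:30, 09:00–10:00, 11:00–11:15, 11:45–12:45.
Jamal → UTC: 05:45–06:00, 07:15–07:45, 09:00–10:30, 10:45–11:00, 11:15–13:00.
Diego → UTC: 06:00–09:15, 11:15–13:15, 14:15–17:00.
Oren ∩ Jamal: 05:45–06:00, 09:00–10:00, 11:45–12:45.
Oren ∩ Jamal ∩ Diego: 09:00–09:15, 11:45–12:45.
Total common minutes: 15 + 60 = 75.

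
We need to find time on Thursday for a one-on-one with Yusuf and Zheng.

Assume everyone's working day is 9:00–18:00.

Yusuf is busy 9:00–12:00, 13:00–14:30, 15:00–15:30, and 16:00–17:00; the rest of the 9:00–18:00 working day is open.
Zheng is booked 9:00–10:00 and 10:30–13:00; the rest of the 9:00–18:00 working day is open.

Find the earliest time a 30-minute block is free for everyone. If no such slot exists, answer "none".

Yusuf free within 09:00–18:00: 12:00–13:00, 14:30–15:00, 15:30–16:00, 17:00–18:00.
Zheng free within 09:00–18:00: 10:00–10:30, 13:00–18:00.
Yusuf ∩ Zheng: 14:30–15:00, 15:30–16:00, 17:00–18:00.
Windows ≥ 30 min: 14:30–15:00, 15:30–16:00, 17:00–18:00.
Earliest such window starts at 14:30.

14:30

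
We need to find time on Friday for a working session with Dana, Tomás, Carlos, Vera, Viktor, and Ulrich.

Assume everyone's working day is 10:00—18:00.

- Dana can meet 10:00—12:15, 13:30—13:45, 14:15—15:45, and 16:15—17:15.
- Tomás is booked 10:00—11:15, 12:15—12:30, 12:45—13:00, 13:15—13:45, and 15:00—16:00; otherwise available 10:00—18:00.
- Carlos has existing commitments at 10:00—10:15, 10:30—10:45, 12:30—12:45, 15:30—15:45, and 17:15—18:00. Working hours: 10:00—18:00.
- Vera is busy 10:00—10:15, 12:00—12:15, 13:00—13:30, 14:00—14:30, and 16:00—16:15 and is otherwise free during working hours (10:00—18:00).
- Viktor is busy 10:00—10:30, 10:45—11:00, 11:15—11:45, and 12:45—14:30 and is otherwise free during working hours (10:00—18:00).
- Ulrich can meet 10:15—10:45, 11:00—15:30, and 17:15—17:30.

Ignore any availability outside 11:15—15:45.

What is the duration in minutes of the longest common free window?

30 minutes

Tomás free within 10:00–18:00: 11:15–12:15, 12:30–12:45, 13:00–13:15, 13:45–15:00, 16:00–18:00.
Carlos free within 10:00–18:00: 10:15–10:30, 10:45–12:30, 12:45–15:30, 15:45–17:15.
Vera free within 10:00–18:00: 10:15–12:00, 12:15–13:00, 13:30–14:00, 14:30–16:00, 16:15–18:00.
Viktor free within 10:00–18:00: 10:30–10:45, 11:00–11:15, 11:45–12:45, 14:30–18:00.
Dana ∩ Tomás: 11:15–12:15, 14:15–15:00, 16:15–17:15.
Dana ∩ Tomás ∩ Carlos: 11:15–12:15, 14:15–15:00, 16:15–17:15.
Dana ∩ Tomás ∩ Carlos ∩ Vera: 11:15–12:00, 14:30–15:00, 16:15–17:15.
Dana ∩ Tomás ∩ Carlos ∩ Vera ∩ Viktor: 11:45–12:00, 14:30–15:00, 16:15–17:15.
Dana ∩ Tomás ∩ Carlos ∩ Vera ∩ Viktor ∩ Ulrich: 11:45–12:00, 14:30–15:00.
Restricted to 11:15–15:45: 11:45–12:00, 14:30–15:00.
Common window lengths: 15, 30 min; longest is 30.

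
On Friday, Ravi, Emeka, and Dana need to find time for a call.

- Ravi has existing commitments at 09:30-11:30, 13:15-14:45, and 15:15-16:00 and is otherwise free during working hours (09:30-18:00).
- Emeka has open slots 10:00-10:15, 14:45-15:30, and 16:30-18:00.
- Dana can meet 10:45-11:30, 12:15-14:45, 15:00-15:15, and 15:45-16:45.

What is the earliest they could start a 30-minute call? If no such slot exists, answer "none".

none

Ravi free within 09:30–18:00: 11:30–13:15, 14:45–15:15, 16:00–18:00.
Ravi ∩ Emeka: 14:45–15:15, 16:30–18:00.
Ravi ∩ Emeka ∩ Dana: 15:00–15:15, 16:30–16:45.
Windows ≥ 30 min: (none).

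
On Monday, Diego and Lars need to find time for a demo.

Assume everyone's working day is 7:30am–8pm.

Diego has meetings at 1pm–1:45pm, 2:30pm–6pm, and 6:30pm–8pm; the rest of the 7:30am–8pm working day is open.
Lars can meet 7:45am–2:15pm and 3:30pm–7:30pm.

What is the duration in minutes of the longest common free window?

315 minutes

Diego free within 07:30–20:00: 07:30–13:00, 13:45–14:30, 18:00–18:30.
Diego ∩ Lars: 07:45–13:00, 13:45–14:15, 18:00–18:30.
Common window lengths: 315, 30, 30 min; longest is 315.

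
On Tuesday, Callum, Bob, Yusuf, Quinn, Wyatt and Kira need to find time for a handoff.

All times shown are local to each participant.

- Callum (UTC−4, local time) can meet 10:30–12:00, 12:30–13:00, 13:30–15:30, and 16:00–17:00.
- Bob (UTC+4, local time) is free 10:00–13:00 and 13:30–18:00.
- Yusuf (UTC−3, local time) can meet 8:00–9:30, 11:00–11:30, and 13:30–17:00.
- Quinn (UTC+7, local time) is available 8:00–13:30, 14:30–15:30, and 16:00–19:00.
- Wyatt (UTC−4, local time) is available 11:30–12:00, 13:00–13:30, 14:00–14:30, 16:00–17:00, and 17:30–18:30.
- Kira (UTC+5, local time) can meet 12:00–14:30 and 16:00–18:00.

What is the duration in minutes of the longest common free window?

Callum → UTC: 14:30–16:00, 16:30–17:00, 17:30–19:30, 20:00–21:00.
Bob → UTC: 06:00–09:00, 09:30–14:00.
Yusuf → UTC: 11:00–12:30, 14:00–14:30, 16:30–20:00.
Quinn → UTC: 01:00–06:30, 07:30–08:30, 09:00–12:00.
Wyatt → UTC: 15:30–16:00, 17:00–17:30, 18:00–18:30, 20:00–21:00, 21:30–22:30.
Kira → UTC: 07:00–09:30, 11:00–13:00.
Callum ∩ Bob: (none).
Callum ∩ Bob ∩ Yusuf: (none).
Callum ∩ Bob ∩ Yusuf ∩ Quinn: (none).
Callum ∩ Bob ∩ Yusuf ∩ Quinn ∩ Wyatt: (none).
Callum ∩ Bob ∩ Yusuf ∩ Quinn ∩ Wyatt ∩ Kira: (none).
No common window.

0 minutes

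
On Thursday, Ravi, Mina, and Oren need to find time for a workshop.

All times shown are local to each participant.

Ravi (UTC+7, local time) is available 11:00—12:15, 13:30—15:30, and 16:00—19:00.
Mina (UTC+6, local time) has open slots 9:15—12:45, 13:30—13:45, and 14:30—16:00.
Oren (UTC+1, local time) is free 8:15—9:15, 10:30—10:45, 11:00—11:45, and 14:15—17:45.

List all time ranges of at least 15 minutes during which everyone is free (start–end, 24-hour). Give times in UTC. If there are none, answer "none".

Ravi → UTC: 04:00–05:15, 06:30–08:30, 09:00–12:00.
Mina → UTC: 03:15–06:45, 07:30–07:45, 08:30–10:00.
Oren → UTC: 07:15–08:15, 09:30–09:45, 10:00–10:45, 13:15–16:45.
Ravi ∩ Mina: 04:00–05:15, 06:30–06:45, 07:30–07:45, 09:00–10:00.
Ravi ∩ Mina ∩ Oren: 07:30–07:45, 09:30–09:45.
Windows ≥ 15 min: 07:30–07:45, 09:30–09:45.

07:30–07:45, 09:30–09:45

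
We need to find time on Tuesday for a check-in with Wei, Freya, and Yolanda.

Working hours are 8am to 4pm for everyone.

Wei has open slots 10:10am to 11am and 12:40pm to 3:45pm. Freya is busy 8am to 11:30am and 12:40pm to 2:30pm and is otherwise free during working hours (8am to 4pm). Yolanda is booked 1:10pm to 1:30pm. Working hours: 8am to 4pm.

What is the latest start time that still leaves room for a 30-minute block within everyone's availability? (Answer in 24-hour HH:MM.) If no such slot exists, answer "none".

Freya free within 08:00–16:00: 11:30–12:40, 14:30–16:00.
Yolanda free within 08:00–16:00: 08:00–13:10, 13:30–16:00.
Wei ∩ Freya: 14:30–15:45.
Wei ∩ Freya ∩ Yolanda: 14:30–15:45.
Windows ≥ 30 min: 14:30–15:45.
Latest start in the last window 14:30–15:45 is 15:45 − 30 min = 15:15.

15:15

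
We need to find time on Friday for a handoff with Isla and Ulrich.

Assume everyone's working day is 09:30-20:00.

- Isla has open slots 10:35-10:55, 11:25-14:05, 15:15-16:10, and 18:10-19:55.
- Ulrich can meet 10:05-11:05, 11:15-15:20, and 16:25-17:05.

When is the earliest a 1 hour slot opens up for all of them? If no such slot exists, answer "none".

Isla ∩ Ulrich: 10:35–10:55, 11:25–14:05, 15:15–15:20.
Windows ≥ 60 min: 11:25–14:05.
Earliest such window starts at 11:25.

11:25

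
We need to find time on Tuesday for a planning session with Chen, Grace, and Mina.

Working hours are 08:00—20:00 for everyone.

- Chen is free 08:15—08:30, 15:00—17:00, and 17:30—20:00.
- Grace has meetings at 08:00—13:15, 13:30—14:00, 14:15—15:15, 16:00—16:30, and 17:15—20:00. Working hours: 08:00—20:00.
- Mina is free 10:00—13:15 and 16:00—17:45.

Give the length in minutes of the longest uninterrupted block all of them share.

30 minutes

Grace free within 08:00–20:00: 13:15–13:30, 14:00–14:15, 15:15–16:00, 16:30–17:15.
Chen ∩ Grace: 15:15–16:00, 16:30–17:00.
Chen ∩ Grace ∩ Mina: 16:30–17:00.
Single common window of 30 minutes.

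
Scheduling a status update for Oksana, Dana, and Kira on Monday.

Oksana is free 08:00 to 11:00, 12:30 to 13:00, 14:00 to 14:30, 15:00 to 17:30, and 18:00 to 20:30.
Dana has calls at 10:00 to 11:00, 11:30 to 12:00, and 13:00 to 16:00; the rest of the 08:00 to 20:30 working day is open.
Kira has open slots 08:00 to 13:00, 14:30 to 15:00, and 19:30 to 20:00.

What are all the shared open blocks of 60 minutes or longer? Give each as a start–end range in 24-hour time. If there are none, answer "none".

Dana free within 08:00–20:30: 08:00–10:00, 11:00–11:30, 12:00–13:00, 16:00–20:30.
Oksana ∩ Dana: 08:00–10:00, 12:30–13:00, 16:00–17:30, 18:00–20:30.
Oksana ∩ Dana ∩ Kira: 08:00–10:00, 12:30–13:00, 19:30–20:00.
Windows ≥ 60 min: 08:00–10:00.

08:00–10:00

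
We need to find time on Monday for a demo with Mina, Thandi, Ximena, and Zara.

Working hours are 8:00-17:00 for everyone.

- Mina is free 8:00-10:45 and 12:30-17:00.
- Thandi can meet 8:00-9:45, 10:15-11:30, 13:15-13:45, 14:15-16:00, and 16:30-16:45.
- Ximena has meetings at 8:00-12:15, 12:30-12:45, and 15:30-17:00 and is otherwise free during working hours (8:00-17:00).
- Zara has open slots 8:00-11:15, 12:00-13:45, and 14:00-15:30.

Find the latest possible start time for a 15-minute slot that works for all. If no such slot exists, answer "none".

15:15

Ximena free within 08:00–17:00: 12:15–12:30, 12:45–15:30.
Mina ∩ Thandi: 08:00–09:45, 10:15–10:45, 13:15–13:45, 14:15–16:00, 16:30–16:45.
Mina ∩ Thandi ∩ Ximena: 13:15–13:45, 14:15–15:30.
Mina ∩ Thandi ∩ Ximena ∩ Zara: 13:15–13:45, 14:15–15:30.
Windows ≥ 15 min: 13:15–13:45, 14:15–15:30.
Latest start in the last window 14:15–15:30 is 15:30 − 15 min = 15:15.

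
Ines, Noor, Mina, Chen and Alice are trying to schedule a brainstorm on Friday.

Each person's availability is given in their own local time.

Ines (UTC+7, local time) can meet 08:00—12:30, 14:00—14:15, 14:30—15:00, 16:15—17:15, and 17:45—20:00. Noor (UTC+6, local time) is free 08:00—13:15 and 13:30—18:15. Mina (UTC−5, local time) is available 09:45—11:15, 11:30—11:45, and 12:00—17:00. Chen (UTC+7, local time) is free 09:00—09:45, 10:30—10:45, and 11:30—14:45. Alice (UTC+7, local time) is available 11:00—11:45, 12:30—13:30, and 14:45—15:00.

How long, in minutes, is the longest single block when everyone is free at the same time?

0 minutes

Ines → UTC: 01:00–05:30, 07:00–07:15, 07:30–08:00, 09:15–10:15, 10:45–13:00.
Noor → UTC: 02:00–07:15, 07:30–12:15.
Mina → UTC: 14:45–16:15, 16:30–16:45, 17:00–22:00.
Chen → UTC: 02:00–02:45, 03:30–03:45, 04:30–07:45.
Alice → UTC: 04:00–04:45, 05:30–06:30, 07:45–08:00.
Ines ∩ Noor: 02:00–05:30, 07:00–07:15, 07:30–08:00, 09:15–10:15, 10:45–12:15.
Ines ∩ Noor ∩ Mina: (none).
Ines ∩ Noor ∩ Mina ∩ Chen: (none).
Ines ∩ Noor ∩ Mina ∩ Chen ∩ Alice: (none).
No common window.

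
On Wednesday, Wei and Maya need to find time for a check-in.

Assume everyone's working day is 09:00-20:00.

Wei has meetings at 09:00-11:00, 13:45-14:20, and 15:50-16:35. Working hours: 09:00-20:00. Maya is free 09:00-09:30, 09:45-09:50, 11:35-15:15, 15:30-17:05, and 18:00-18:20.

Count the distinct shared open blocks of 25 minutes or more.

3

Wei free within 09:00–20:00: 11:00–13:45, 14:20–15:50, 16:35–20:00.
Wei ∩ Maya: 11:35–13:45, 14:20–15:15, 15:30–15:50, 16:35–17:05, 18:00–18:20.
Windows ≥ 25 min: 11:35–13:45, 14:20–15:15, 16:35–17:05.
That's 3 windows.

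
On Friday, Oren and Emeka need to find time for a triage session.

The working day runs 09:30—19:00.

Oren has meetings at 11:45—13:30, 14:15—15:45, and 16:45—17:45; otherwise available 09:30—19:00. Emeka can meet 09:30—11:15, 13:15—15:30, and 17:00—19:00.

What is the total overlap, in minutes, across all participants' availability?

Oren free within 09:30–19:00: 09:30–11:45, 13:30–14:15, 15:45–16:45, 17:45–19:00.
Oren ∩ Emeka: 09:30–11:15, 13:30–14:15, 17:45–19:00.
Total common minutes: 105 + 45 + 75 = 225.

225 minutes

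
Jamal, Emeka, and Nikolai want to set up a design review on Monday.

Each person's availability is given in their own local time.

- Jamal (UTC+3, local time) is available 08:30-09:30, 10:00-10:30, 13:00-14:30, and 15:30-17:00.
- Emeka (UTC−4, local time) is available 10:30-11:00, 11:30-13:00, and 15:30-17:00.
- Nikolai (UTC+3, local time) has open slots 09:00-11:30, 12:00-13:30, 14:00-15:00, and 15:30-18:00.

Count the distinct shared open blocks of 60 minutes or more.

Jamal → UTC: 05:30–06:30, 07:00–07:30, 10:00–11:30, 12:30–14:00.
Emeka → UTC: 14:30–15:00, 15:30–17:00, 19:30–21:00.
Nikolai → UTC: 06:00–08:30, 09:00–10:30, 11:00–12:00, 12:30–15:00.
Jamal ∩ Emeka: (none).
Jamal ∩ Emeka ∩ Nikolai: (none).
Windows ≥ 60 min: (none).
That's 0 windows.

0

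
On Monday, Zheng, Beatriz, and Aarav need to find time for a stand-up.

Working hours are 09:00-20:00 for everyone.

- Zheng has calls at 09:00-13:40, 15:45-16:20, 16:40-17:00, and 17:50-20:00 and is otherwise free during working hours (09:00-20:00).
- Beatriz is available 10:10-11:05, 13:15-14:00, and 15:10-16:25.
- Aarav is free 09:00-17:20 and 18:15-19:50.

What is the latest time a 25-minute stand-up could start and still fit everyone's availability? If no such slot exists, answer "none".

15:20

Zheng free within 09:00–20:00: 13:40–15:45, 16:20–16:40, 17:00–17:50.
Zheng ∩ Beatriz: 13:40–14:00, 15:10–15:45, 16:20–16:25.
Zheng ∩ Beatriz ∩ Aarav: 13:40–14:00, 15:10–15:45, 16:20–16:25.
Windows ≥ 25 min: 15:10–15:45.
Latest start in the last window 15:10–15:45 is 15:45 − 25 min = 15:20.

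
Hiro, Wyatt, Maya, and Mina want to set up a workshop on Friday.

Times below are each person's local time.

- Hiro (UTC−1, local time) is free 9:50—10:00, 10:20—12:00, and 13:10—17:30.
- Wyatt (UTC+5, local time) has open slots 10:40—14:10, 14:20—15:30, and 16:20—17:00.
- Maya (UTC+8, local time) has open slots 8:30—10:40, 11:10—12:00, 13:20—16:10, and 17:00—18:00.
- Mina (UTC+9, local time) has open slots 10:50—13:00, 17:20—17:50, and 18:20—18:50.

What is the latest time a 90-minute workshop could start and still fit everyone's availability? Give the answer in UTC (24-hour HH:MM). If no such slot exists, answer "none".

Hiro → UTC: 10:50–11:00, 11:20–13:00, 14:10–18:30.
Wyatt → UTC: 05:40–09:10, 09:20–10:30, 11:20–12:00.
Maya → UTC: 00:30–02:40, 03:10–04:00, 05:20–08:10, 09:00–10:00.
Mina → UTC: 01:50–04:00, 08:20–08:50, 09:20–09:50.
Hiro ∩ Wyatt: 11:20–12:00.
Hiro ∩ Wyatt ∩ Maya: (none).
Hiro ∩ Wyatt ∩ Maya ∩ Mina: (none).
Windows ≥ 90 min: (none).

none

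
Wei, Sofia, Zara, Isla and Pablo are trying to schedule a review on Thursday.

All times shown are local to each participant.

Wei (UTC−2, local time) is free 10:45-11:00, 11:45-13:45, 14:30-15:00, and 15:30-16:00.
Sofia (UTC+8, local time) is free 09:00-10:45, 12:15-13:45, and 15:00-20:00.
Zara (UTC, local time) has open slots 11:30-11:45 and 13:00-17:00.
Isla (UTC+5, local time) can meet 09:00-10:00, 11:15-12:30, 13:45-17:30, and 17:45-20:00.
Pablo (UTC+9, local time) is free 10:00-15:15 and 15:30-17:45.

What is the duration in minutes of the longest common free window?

Wei → UTC: 12:45–13:00, 13:45–15:45, 16:30–17:00, 17:30–18:00.
Sofia → UTC: 01:00–02:45, 04:15–05:45, 07:00–12:00.
Zara → UTC: 11:30–11:45, 13:00–17:00.
Isla → UTC: 04:00–05:00, 06:15–07:30, 08:45–12:30, 12:45–15:00.
Pablo → UTC: 01:00–06:15, 06:30–08:45.
Wei ∩ Sofia: (none).
Wei ∩ Sofia ∩ Zara: (none).
Wei ∩ Sofia ∩ Zara ∩ Isla: (none).
Wei ∩ Sofia ∩ Zara ∩ Isla ∩ Pablo: (none).
No common window.

0 minutes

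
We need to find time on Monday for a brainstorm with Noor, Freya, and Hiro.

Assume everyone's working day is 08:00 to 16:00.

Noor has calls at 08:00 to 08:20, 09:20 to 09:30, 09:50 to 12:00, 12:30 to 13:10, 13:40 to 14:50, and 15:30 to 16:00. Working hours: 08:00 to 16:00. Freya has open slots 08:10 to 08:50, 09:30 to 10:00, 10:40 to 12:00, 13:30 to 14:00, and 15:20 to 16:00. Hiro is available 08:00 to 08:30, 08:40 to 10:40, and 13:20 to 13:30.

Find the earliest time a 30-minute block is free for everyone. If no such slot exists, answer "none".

Noor free within 08:00–16:00: 08:20–09:20, 09:30–09:50, 12:00–12:30, 13:10–13:40, 14:50–15:30.
Noor ∩ Freya: 08:20–08:50, 09:30–09:50, 13:30–13:40, 15:20–15:30.
Noor ∩ Freya ∩ Hiro: 08:20–08:30, 08:40–08:50, 09:30–09:50.
Windows ≥ 30 min: (none).

none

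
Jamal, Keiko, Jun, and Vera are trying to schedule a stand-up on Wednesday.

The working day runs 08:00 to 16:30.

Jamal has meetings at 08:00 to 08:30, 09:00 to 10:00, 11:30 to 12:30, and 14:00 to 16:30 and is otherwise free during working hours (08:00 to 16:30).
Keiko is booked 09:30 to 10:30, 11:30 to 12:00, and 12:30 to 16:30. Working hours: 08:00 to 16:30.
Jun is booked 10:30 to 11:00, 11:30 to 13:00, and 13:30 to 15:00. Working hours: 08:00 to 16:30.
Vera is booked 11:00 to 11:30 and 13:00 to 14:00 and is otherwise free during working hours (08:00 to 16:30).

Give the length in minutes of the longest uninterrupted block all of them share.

Jamal free within 08:00–16:30: 08:30–09:00, 10:00–11:30, 12:30–14:00.
Keiko free within 08:00–16:30: 08:00–09:30, 10:30–11:30, 12:00–12:30.
Jun free within 08:00–16:30: 08:00–10:30, 11:00–11:30, 13:00–13:30, 15:00–16:30.
Vera free within 08:00–16:30: 08:00–11:00, 11:30–13:00, 14:00–16:30.
Jamal ∩ Keiko: 08:30–09:00, 10:30–11:30.
Jamal ∩ Keiko ∩ Jun: 08:30–09:00, 11:00–11:30.
Jamal ∩ Keiko ∩ Jun ∩ Vera: 08:30–09:00.
Single common window of 30 minutes.

30 minutes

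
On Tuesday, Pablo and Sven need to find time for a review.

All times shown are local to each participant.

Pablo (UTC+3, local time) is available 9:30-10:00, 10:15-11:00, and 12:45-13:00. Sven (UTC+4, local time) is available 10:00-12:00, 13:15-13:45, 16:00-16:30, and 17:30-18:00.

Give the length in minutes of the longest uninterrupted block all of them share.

Pablo → UTC: 06:30–07:00, 07:15–08:00, 09:45–10:00.
Sven → UTC: 06:00–08:00, 09:15–09:45, 12:00–12:30, 13:30–14:00.
Pablo ∩ Sven: 06:30–07:00, 07:15–08:00.
Common window lengths: 30, 45 min; longest is 45.

45 minutes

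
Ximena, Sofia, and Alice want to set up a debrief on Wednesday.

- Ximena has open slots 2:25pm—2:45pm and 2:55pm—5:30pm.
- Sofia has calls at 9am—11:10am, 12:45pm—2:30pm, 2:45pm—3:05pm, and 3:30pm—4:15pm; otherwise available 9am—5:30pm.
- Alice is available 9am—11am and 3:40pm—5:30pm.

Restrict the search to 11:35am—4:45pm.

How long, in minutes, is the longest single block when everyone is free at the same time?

Sofia free within 09:00–17:30: 11:10–12:45, 14:30–14:45, 15:05–15:30, 16:15–17:30.
Ximena ∩ Sofia: 14:30–14:45, 15:05–15:30, 16:15–17:30.
Ximena ∩ Sofia ∩ Alice: 16:15–17:30.
Restricted to 11:35–16:45: 16:15–16:45.
Single common window of 30 minutes.

30 minutes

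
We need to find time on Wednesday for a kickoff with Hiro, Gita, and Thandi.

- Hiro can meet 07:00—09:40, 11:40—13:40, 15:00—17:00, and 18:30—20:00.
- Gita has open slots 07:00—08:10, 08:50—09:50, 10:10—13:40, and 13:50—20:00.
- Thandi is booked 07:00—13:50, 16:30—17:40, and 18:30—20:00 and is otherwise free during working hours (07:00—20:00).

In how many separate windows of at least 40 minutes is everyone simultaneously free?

Thandi free within 07:00–20:00: 13:50–16:30, 17:40–18:30.
Hiro ∩ Gita: 07:00–08:10, 08:50–09:40, 11:40–13:40, 15:00–17:00, 18:30–20:00.
Hiro ∩ Gita ∩ Thandi: 15:00–16:30.
Windows ≥ 40 min: 15:00–16:30.
That's 1 window.

1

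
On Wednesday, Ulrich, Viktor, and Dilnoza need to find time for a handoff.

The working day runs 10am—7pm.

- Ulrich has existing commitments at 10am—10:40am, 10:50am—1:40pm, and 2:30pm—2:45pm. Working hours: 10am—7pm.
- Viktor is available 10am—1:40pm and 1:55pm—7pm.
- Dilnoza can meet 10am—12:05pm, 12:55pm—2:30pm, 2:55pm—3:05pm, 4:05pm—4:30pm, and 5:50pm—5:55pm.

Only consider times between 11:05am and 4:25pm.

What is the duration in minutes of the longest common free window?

35 minutes

Ulrich free within 10:00–19:00: 10:40–10:50, 13:40–14:30, 14:45–19:00.
Ulrich ∩ Viktor: 10:40–10:50, 13:55–14:30, 14:45–19:00.
Ulrich ∩ Viktor ∩ Dilnoza: 10:40–10:50, 13:55–14:30, 14:55–15:05, 16:05–16:30, 17:50–17:55.
Restricted to 11:05–16:25: 13:55–14:30, 14:55–15:05, 16:05–16:25.
Common window lengths: 35, 10, 20 min; longest is 35.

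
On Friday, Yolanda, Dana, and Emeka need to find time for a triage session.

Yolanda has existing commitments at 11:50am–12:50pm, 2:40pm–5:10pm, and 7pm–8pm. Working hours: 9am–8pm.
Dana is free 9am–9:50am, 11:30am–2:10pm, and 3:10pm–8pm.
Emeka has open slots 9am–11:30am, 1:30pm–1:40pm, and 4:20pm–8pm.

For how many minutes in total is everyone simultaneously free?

Yolanda free within 09:00–20:00: 09:00–11:50, 12:50–14:40, 17:10–19:00.
Yolanda ∩ Dana: 09:00–09:50, 11:30–11:50, 12:50–14:10, 17:10–19:00.
Yolanda ∩ Dana ∩ Emeka: 09:00–09:50, 13:30–13:40, 17:10–19:00.
Total common minutes: 50 + 10 + 110 = 170.

170 minutes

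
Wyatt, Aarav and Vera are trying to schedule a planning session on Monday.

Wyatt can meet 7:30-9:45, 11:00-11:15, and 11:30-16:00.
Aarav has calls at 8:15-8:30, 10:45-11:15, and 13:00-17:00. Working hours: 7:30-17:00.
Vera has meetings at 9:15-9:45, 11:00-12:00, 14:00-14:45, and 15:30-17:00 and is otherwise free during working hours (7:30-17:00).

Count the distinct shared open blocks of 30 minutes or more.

Aarav free within 07:30–17:00: 07:30–08:15, 08:30–10:45, 11:15–13:00.
Vera free within 07:30–17:00: 07:30–09:15, 09:45–11:00, 12:00–14:00, 14:45–15:30.
Wyatt ∩ Aarav: 07:30–08:15, 08:30–09:45, 11:30–13:00.
Wyatt ∩ Aarav ∩ Vera: 07:30–08:15, 08:30–09:15, 12:00–13:00.
Windows ≥ 30 min: 07:30–08:15, 08:30–09:15, 12:00–13:00.
That's 3 windows.

3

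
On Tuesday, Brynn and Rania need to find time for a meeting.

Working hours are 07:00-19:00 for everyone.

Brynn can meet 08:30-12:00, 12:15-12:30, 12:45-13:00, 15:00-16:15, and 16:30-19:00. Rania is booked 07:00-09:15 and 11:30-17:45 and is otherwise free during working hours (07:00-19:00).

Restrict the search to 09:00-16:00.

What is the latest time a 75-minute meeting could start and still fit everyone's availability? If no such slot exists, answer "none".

10:15

Rania free within 07:00–19:00: 09:15–11:30, 17:45–19:00.
Brynn ∩ Rania: 09:15–11:30, 17:45–19:00.
Restricted to 09:00–16:00: 09:15–11:30.
Windows ≥ 75 min: 09:15–11:30.
Latest start in the last window 09:15–11:30 is 11:30 − 75 min = 10:15.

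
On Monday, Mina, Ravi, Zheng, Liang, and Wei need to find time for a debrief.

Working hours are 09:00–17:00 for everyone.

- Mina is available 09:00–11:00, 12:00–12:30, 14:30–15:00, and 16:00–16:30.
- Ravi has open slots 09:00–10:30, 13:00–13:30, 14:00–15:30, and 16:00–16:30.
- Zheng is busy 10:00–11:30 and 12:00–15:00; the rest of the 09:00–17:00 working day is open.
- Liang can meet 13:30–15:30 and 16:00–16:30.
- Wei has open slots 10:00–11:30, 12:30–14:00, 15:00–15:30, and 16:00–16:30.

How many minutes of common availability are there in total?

30 minutes

Zheng free within 09:00–17:00: 09:00–10:00, 11:30–12:00, 15:00–17:00.
Mina ∩ Ravi: 09:00–10:30, 14:30–15:00, 16:00–16:30.
Mina ∩ Ravi ∩ Zheng: 09:00–10:00, 16:00–16:30.
Mina ∩ Ravi ∩ Zheng ∩ Liang: 16:00–16:30.
Mina ∩ Ravi ∩ Zheng ∩ Liang ∩ Wei: 16:00–16:30.
Total common minutes: 30.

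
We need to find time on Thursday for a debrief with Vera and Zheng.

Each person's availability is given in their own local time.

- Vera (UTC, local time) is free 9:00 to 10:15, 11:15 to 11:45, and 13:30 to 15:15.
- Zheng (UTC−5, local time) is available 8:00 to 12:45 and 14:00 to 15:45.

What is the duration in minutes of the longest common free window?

105 minutes

Vera → UTC: 09:00–10:15, 11:15–11:45, 13:30–15:15.
Zheng → UTC: 13:00–17:45, 19:00–20:45.
Vera ∩ Zheng: 13:30–15:15.
Single common window of 105 minutes.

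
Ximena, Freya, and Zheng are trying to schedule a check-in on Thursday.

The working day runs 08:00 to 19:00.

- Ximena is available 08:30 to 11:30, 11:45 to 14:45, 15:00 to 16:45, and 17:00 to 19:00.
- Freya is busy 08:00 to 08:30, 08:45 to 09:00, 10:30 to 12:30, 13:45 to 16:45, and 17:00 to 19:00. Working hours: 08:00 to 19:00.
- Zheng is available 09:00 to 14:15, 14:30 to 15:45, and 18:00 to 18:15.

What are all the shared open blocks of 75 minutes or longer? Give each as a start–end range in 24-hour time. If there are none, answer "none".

Freya free within 08:00–19:00: 08:30–08:45, 09:00–10:30, 12:30–13:45, 16:45–17:00.
Ximena ∩ Freya: 08:30–08:45, 09:00–10:30, 12:30–13:45.
Ximena ∩ Freya ∩ Zheng: 09:00–10:30, 12:30–13:45.
Windows ≥ 75 min: 09:00–10:30, 12:30–13:45.

09:00–10:30, 12:30–13:45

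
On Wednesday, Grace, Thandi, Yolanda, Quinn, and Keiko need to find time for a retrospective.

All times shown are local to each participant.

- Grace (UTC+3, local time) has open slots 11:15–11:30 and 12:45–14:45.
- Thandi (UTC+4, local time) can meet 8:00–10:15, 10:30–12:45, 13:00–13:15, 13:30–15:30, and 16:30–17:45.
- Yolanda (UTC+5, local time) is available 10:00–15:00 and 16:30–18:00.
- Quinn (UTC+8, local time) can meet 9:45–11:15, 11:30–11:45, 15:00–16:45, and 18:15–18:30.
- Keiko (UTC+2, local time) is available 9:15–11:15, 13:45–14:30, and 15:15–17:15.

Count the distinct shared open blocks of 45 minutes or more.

0

Grace → UTC: 08:15–08:30, 09:45–11:45.
Thandi → UTC: 04:00–06:15, 06:30–08:45, 09:00–09:15, 09:30–11:30, 12:30–13:45.
Yolanda → UTC: 05:00–10:00, 11:30–13:00.
Quinn → UTC: 01:45–03:15, 03:30–03:45, 07:00–08:45, 10:15–10:30.
Keiko → UTC: 07:15–09:15, 11:45–12:30, 13:15–15:15.
Grace ∩ Thandi: 08:15–08:30, 09:45–11:30.
Grace ∩ Thandi ∩ Yolanda: 08:15–08:30, 09:45–10:00.
Grace ∩ Thandi ∩ Yolanda ∩ Quinn: 08:15–08:30.
Grace ∩ Thandi ∩ Yolanda ∩ Quinn ∩ Keiko: 08:15–08:30.
Windows ≥ 45 min: (none).
That's 0 windows.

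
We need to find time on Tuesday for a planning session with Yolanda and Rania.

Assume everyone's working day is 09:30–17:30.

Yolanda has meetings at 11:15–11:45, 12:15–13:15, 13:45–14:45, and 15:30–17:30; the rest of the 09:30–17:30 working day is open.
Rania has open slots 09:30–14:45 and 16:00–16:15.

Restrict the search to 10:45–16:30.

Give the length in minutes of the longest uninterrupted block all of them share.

30 minutes

Yolanda free within 09:30–17:30: 09:30–11:15, 11:45–12:15, 13:15–13:45, 14:45–15:30.
Yolanda ∩ Rania: 09:30–11:15, 11:45–12:15, 13:15–13:45.
Restricted to 10:45–16:30: 10:45–11:15, 11:45–12:15, 13:15–13:45.
Common window lengths: 30, 30, 30 min; longest is 30.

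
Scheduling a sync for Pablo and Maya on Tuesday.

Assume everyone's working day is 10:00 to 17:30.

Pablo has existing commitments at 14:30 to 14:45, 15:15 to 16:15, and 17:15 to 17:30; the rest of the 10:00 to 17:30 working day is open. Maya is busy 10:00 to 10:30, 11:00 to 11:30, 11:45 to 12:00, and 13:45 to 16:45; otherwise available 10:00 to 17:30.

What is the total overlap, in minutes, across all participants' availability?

Pablo free within 10:00–17:30: 10:00–14:30, 14:45–15:15, 16:15–17:15.
Maya free within 10:00–17:30: 10:30–11:00, 11:30–11:45, 12:00–13:45, 16:45–17:30.
Pablo ∩ Maya: 10:30–11:00, 11:30–11:45, 12:00–13:45, 16:45–17:15.
Total common minutes: 30 + 15 + 105 + 30 = 180.

180 minutes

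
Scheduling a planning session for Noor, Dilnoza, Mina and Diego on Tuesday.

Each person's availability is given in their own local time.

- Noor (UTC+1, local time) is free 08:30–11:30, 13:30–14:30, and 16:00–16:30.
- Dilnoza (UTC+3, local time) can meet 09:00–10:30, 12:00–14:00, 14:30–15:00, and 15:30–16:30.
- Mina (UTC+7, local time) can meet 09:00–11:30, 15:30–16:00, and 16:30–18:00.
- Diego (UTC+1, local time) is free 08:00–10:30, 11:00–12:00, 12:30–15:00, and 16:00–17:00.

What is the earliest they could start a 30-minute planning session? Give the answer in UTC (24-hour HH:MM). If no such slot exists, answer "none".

10:00

Noor → UTC: 07:30–10:30, 12:30–13:30, 15:00–15:30.
Dilnoza → UTC: 06:00–07:30, 09:00–11:00, 11:30–12:00, 12:30–13:30.
Mina → UTC: 02:00–04:30, 08:30–09:00, 09:30–11:00.
Diego → UTC: 07:00–09:30, 10:00–11:00, 11:30–14:00, 15:00–16:00.
Noor ∩ Dilnoza: 09:00–10:30, 12:30–13:30.
Noor ∩ Dilnoza ∩ Mina: 09:30–10:30.
Noor ∩ Dilnoza ∩ Mina ∩ Diego: 10:00–10:30.
Windows ≥ 30 min: 10:00–10:30.
Earliest such window starts at 10:00.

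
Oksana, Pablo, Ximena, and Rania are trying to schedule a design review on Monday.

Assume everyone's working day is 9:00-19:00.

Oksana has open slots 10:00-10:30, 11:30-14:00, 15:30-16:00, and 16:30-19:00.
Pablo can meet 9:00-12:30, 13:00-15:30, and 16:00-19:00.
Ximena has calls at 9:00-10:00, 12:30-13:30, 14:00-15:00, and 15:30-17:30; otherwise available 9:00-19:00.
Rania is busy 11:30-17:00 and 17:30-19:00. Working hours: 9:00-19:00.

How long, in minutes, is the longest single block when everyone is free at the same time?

30 minutes

Ximena free within 09:00–19:00: 10:00–12:30, 13:30–14:00, 15:00–15:30, 17:30–19:00.
Rania free within 09:00–19:00: 09:00–11:30, 17:00–17:30.
Oksana ∩ Pablo: 10:00–10:30, 11:30–12:30, 13:00–14:00, 16:30–19:00.
Oksana ∩ Pablo ∩ Ximena: 10:00–10:30, 11:30–12:30, 13:30–14:00, 17:30–19:00.
Oksana ∩ Pablo ∩ Ximena ∩ Rania: 10:00–10:30.
Single common window of 30 minutes.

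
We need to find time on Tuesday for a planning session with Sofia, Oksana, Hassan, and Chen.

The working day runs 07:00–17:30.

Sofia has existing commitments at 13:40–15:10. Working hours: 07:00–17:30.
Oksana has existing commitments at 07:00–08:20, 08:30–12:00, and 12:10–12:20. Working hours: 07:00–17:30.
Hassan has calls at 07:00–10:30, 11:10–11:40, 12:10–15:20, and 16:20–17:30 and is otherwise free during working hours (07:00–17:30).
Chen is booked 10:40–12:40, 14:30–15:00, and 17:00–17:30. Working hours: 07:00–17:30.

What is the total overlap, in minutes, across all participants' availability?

60 minutes

Sofia free within 07:00–17:30: 07:00–13:40, 15:10–17:30.
Oksana free within 07:00–17:30: 08:20–08:30, 12:00–12:10, 12:20–17:30.
Hassan free within 07:00–17:30: 10:30–11:10, 11:40–12:10, 15:20–16:20.
Chen free within 07:00–17:30: 07:00–10:40, 12:40–14:30, 15:00–17:00.
Sofia ∩ Oksana: 08:20–08:30, 12:00–12:10, 12:20–13:40, 15:10–17:30.
Sofia ∩ Oksana ∩ Hassan: 12:00–12:10, 15:20–16:20.
Sofia ∩ Oksana ∩ Hassan ∩ Chen: 15:20–16:20.
Total common minutes: 60.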